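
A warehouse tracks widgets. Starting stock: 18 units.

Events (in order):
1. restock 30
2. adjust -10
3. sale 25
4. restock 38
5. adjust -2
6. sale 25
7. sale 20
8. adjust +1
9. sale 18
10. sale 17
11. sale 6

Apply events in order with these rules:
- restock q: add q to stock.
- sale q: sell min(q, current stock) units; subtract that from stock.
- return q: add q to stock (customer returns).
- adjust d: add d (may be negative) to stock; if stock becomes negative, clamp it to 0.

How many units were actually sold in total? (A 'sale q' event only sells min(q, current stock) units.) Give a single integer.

Processing events:
Start: stock = 18
  Event 1 (restock 30): 18 + 30 = 48
  Event 2 (adjust -10): 48 + -10 = 38
  Event 3 (sale 25): sell min(25,38)=25. stock: 38 - 25 = 13. total_sold = 25
  Event 4 (restock 38): 13 + 38 = 51
  Event 5 (adjust -2): 51 + -2 = 49
  Event 6 (sale 25): sell min(25,49)=25. stock: 49 - 25 = 24. total_sold = 50
  Event 7 (sale 20): sell min(20,24)=20. stock: 24 - 20 = 4. total_sold = 70
  Event 8 (adjust +1): 4 + 1 = 5
  Event 9 (sale 18): sell min(18,5)=5. stock: 5 - 5 = 0. total_sold = 75
  Event 10 (sale 17): sell min(17,0)=0. stock: 0 - 0 = 0. total_sold = 75
  Event 11 (sale 6): sell min(6,0)=0. stock: 0 - 0 = 0. total_sold = 75
Final: stock = 0, total_sold = 75

Answer: 75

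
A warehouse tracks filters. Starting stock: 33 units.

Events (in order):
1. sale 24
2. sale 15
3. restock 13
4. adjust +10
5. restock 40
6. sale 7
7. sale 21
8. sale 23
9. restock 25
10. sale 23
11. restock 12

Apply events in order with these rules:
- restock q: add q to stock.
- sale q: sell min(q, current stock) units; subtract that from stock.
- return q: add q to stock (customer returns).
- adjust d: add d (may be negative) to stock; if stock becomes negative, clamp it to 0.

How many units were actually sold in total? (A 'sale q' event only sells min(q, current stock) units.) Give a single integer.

Answer: 107

Derivation:
Processing events:
Start: stock = 33
  Event 1 (sale 24): sell min(24,33)=24. stock: 33 - 24 = 9. total_sold = 24
  Event 2 (sale 15): sell min(15,9)=9. stock: 9 - 9 = 0. total_sold = 33
  Event 3 (restock 13): 0 + 13 = 13
  Event 4 (adjust +10): 13 + 10 = 23
  Event 5 (restock 40): 23 + 40 = 63
  Event 6 (sale 7): sell min(7,63)=7. stock: 63 - 7 = 56. total_sold = 40
  Event 7 (sale 21): sell min(21,56)=21. stock: 56 - 21 = 35. total_sold = 61
  Event 8 (sale 23): sell min(23,35)=23. stock: 35 - 23 = 12. total_sold = 84
  Event 9 (restock 25): 12 + 25 = 37
  Event 10 (sale 23): sell min(23,37)=23. stock: 37 - 23 = 14. total_sold = 107
  Event 11 (restock 12): 14 + 12 = 26
Final: stock = 26, total_sold = 107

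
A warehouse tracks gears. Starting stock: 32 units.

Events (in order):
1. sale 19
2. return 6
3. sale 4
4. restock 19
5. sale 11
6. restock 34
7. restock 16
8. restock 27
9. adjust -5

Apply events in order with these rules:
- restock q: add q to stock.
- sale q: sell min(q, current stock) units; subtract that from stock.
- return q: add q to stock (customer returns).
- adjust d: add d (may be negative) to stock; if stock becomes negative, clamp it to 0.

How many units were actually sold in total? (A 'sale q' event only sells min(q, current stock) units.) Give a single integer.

Processing events:
Start: stock = 32
  Event 1 (sale 19): sell min(19,32)=19. stock: 32 - 19 = 13. total_sold = 19
  Event 2 (return 6): 13 + 6 = 19
  Event 3 (sale 4): sell min(4,19)=4. stock: 19 - 4 = 15. total_sold = 23
  Event 4 (restock 19): 15 + 19 = 34
  Event 5 (sale 11): sell min(11,34)=11. stock: 34 - 11 = 23. total_sold = 34
  Event 6 (restock 34): 23 + 34 = 57
  Event 7 (restock 16): 57 + 16 = 73
  Event 8 (restock 27): 73 + 27 = 100
  Event 9 (adjust -5): 100 + -5 = 95
Final: stock = 95, total_sold = 34

Answer: 34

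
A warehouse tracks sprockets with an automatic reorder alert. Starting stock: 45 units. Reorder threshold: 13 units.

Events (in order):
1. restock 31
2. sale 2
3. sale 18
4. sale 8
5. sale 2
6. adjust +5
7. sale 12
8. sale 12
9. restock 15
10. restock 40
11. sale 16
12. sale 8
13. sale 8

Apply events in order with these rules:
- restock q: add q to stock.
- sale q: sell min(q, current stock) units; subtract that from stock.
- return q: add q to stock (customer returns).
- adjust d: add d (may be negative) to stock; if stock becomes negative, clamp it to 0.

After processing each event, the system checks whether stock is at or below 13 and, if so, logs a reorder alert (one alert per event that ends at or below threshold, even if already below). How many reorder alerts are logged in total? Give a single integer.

Answer: 0

Derivation:
Processing events:
Start: stock = 45
  Event 1 (restock 31): 45 + 31 = 76
  Event 2 (sale 2): sell min(2,76)=2. stock: 76 - 2 = 74. total_sold = 2
  Event 3 (sale 18): sell min(18,74)=18. stock: 74 - 18 = 56. total_sold = 20
  Event 4 (sale 8): sell min(8,56)=8. stock: 56 - 8 = 48. total_sold = 28
  Event 5 (sale 2): sell min(2,48)=2. stock: 48 - 2 = 46. total_sold = 30
  Event 6 (adjust +5): 46 + 5 = 51
  Event 7 (sale 12): sell min(12,51)=12. stock: 51 - 12 = 39. total_sold = 42
  Event 8 (sale 12): sell min(12,39)=12. stock: 39 - 12 = 27. total_sold = 54
  Event 9 (restock 15): 27 + 15 = 42
  Event 10 (restock 40): 42 + 40 = 82
  Event 11 (sale 16): sell min(16,82)=16. stock: 82 - 16 = 66. total_sold = 70
  Event 12 (sale 8): sell min(8,66)=8. stock: 66 - 8 = 58. total_sold = 78
  Event 13 (sale 8): sell min(8,58)=8. stock: 58 - 8 = 50. total_sold = 86
Final: stock = 50, total_sold = 86

Checking against threshold 13:
  After event 1: stock=76 > 13
  After event 2: stock=74 > 13
  After event 3: stock=56 > 13
  After event 4: stock=48 > 13
  After event 5: stock=46 > 13
  After event 6: stock=51 > 13
  After event 7: stock=39 > 13
  After event 8: stock=27 > 13
  After event 9: stock=42 > 13
  After event 10: stock=82 > 13
  After event 11: stock=66 > 13
  After event 12: stock=58 > 13
  After event 13: stock=50 > 13
Alert events: []. Count = 0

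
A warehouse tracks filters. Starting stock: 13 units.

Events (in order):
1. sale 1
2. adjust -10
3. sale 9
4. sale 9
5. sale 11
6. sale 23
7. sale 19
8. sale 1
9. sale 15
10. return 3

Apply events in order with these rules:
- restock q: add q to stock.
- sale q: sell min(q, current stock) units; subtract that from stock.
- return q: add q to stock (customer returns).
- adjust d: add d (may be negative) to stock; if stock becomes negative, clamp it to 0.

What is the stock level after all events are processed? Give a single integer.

Answer: 3

Derivation:
Processing events:
Start: stock = 13
  Event 1 (sale 1): sell min(1,13)=1. stock: 13 - 1 = 12. total_sold = 1
  Event 2 (adjust -10): 12 + -10 = 2
  Event 3 (sale 9): sell min(9,2)=2. stock: 2 - 2 = 0. total_sold = 3
  Event 4 (sale 9): sell min(9,0)=0. stock: 0 - 0 = 0. total_sold = 3
  Event 5 (sale 11): sell min(11,0)=0. stock: 0 - 0 = 0. total_sold = 3
  Event 6 (sale 23): sell min(23,0)=0. stock: 0 - 0 = 0. total_sold = 3
  Event 7 (sale 19): sell min(19,0)=0. stock: 0 - 0 = 0. total_sold = 3
  Event 8 (sale 1): sell min(1,0)=0. stock: 0 - 0 = 0. total_sold = 3
  Event 9 (sale 15): sell min(15,0)=0. stock: 0 - 0 = 0. total_sold = 3
  Event 10 (return 3): 0 + 3 = 3
Final: stock = 3, total_sold = 3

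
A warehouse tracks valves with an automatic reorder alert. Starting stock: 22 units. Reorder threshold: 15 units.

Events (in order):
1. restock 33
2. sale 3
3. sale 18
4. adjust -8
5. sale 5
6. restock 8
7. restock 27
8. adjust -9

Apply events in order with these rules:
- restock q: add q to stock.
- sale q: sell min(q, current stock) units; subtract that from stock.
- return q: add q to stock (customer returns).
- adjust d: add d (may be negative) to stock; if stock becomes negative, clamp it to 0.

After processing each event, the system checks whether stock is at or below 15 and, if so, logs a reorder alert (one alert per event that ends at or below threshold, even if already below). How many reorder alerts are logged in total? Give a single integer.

Processing events:
Start: stock = 22
  Event 1 (restock 33): 22 + 33 = 55
  Event 2 (sale 3): sell min(3,55)=3. stock: 55 - 3 = 52. total_sold = 3
  Event 3 (sale 18): sell min(18,52)=18. stock: 52 - 18 = 34. total_sold = 21
  Event 4 (adjust -8): 34 + -8 = 26
  Event 5 (sale 5): sell min(5,26)=5. stock: 26 - 5 = 21. total_sold = 26
  Event 6 (restock 8): 21 + 8 = 29
  Event 7 (restock 27): 29 + 27 = 56
  Event 8 (adjust -9): 56 + -9 = 47
Final: stock = 47, total_sold = 26

Checking against threshold 15:
  After event 1: stock=55 > 15
  After event 2: stock=52 > 15
  After event 3: stock=34 > 15
  After event 4: stock=26 > 15
  After event 5: stock=21 > 15
  After event 6: stock=29 > 15
  After event 7: stock=56 > 15
  After event 8: stock=47 > 15
Alert events: []. Count = 0

Answer: 0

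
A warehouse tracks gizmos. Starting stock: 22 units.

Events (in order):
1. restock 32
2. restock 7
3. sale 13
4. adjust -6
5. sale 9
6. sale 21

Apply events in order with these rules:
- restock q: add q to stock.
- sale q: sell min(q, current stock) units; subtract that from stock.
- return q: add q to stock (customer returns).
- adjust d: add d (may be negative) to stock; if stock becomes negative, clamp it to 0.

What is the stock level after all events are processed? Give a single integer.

Answer: 12

Derivation:
Processing events:
Start: stock = 22
  Event 1 (restock 32): 22 + 32 = 54
  Event 2 (restock 7): 54 + 7 = 61
  Event 3 (sale 13): sell min(13,61)=13. stock: 61 - 13 = 48. total_sold = 13
  Event 4 (adjust -6): 48 + -6 = 42
  Event 5 (sale 9): sell min(9,42)=9. stock: 42 - 9 = 33. total_sold = 22
  Event 6 (sale 21): sell min(21,33)=21. stock: 33 - 21 = 12. total_sold = 43
Final: stock = 12, total_sold = 43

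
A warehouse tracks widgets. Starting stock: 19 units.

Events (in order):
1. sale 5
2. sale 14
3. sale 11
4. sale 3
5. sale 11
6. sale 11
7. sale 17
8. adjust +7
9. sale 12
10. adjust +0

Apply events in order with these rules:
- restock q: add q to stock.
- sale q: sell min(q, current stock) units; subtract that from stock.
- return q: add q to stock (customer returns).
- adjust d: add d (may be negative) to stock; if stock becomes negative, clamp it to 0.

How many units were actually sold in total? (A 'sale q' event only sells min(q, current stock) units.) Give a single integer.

Answer: 26

Derivation:
Processing events:
Start: stock = 19
  Event 1 (sale 5): sell min(5,19)=5. stock: 19 - 5 = 14. total_sold = 5
  Event 2 (sale 14): sell min(14,14)=14. stock: 14 - 14 = 0. total_sold = 19
  Event 3 (sale 11): sell min(11,0)=0. stock: 0 - 0 = 0. total_sold = 19
  Event 4 (sale 3): sell min(3,0)=0. stock: 0 - 0 = 0. total_sold = 19
  Event 5 (sale 11): sell min(11,0)=0. stock: 0 - 0 = 0. total_sold = 19
  Event 6 (sale 11): sell min(11,0)=0. stock: 0 - 0 = 0. total_sold = 19
  Event 7 (sale 17): sell min(17,0)=0. stock: 0 - 0 = 0. total_sold = 19
  Event 8 (adjust +7): 0 + 7 = 7
  Event 9 (sale 12): sell min(12,7)=7. stock: 7 - 7 = 0. total_sold = 26
  Event 10 (adjust +0): 0 + 0 = 0
Final: stock = 0, total_sold = 26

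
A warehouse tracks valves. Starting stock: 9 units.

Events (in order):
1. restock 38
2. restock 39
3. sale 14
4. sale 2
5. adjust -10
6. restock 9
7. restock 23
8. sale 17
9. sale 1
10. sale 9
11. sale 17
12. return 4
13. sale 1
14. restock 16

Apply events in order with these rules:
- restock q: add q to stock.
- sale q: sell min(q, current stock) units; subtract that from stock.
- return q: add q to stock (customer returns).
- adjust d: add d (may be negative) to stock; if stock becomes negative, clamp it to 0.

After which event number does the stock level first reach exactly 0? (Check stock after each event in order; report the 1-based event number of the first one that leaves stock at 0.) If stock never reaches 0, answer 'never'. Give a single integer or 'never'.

Answer: never

Derivation:
Processing events:
Start: stock = 9
  Event 1 (restock 38): 9 + 38 = 47
  Event 2 (restock 39): 47 + 39 = 86
  Event 3 (sale 14): sell min(14,86)=14. stock: 86 - 14 = 72. total_sold = 14
  Event 4 (sale 2): sell min(2,72)=2. stock: 72 - 2 = 70. total_sold = 16
  Event 5 (adjust -10): 70 + -10 = 60
  Event 6 (restock 9): 60 + 9 = 69
  Event 7 (restock 23): 69 + 23 = 92
  Event 8 (sale 17): sell min(17,92)=17. stock: 92 - 17 = 75. total_sold = 33
  Event 9 (sale 1): sell min(1,75)=1. stock: 75 - 1 = 74. total_sold = 34
  Event 10 (sale 9): sell min(9,74)=9. stock: 74 - 9 = 65. total_sold = 43
  Event 11 (sale 17): sell min(17,65)=17. stock: 65 - 17 = 48. total_sold = 60
  Event 12 (return 4): 48 + 4 = 52
  Event 13 (sale 1): sell min(1,52)=1. stock: 52 - 1 = 51. total_sold = 61
  Event 14 (restock 16): 51 + 16 = 67
Final: stock = 67, total_sold = 61

Stock never reaches 0.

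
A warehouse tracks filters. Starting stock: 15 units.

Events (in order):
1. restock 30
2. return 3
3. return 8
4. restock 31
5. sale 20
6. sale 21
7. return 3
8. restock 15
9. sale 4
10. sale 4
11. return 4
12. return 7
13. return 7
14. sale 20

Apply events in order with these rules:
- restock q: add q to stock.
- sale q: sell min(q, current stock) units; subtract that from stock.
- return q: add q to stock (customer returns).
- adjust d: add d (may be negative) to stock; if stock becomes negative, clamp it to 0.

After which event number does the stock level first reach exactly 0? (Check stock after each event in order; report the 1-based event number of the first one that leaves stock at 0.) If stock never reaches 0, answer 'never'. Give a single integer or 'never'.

Processing events:
Start: stock = 15
  Event 1 (restock 30): 15 + 30 = 45
  Event 2 (return 3): 45 + 3 = 48
  Event 3 (return 8): 48 + 8 = 56
  Event 4 (restock 31): 56 + 31 = 87
  Event 5 (sale 20): sell min(20,87)=20. stock: 87 - 20 = 67. total_sold = 20
  Event 6 (sale 21): sell min(21,67)=21. stock: 67 - 21 = 46. total_sold = 41
  Event 7 (return 3): 46 + 3 = 49
  Event 8 (restock 15): 49 + 15 = 64
  Event 9 (sale 4): sell min(4,64)=4. stock: 64 - 4 = 60. total_sold = 45
  Event 10 (sale 4): sell min(4,60)=4. stock: 60 - 4 = 56. total_sold = 49
  Event 11 (return 4): 56 + 4 = 60
  Event 12 (return 7): 60 + 7 = 67
  Event 13 (return 7): 67 + 7 = 74
  Event 14 (sale 20): sell min(20,74)=20. stock: 74 - 20 = 54. total_sold = 69
Final: stock = 54, total_sold = 69

Stock never reaches 0.

Answer: never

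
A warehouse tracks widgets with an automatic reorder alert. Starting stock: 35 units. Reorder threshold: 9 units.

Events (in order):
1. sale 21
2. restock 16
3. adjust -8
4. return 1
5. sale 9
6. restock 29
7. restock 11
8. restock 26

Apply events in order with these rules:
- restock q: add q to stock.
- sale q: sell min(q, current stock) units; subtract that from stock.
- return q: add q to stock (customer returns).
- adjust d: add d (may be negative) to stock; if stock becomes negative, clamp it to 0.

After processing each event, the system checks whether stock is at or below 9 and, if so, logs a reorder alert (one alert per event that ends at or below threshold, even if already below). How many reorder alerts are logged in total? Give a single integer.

Processing events:
Start: stock = 35
  Event 1 (sale 21): sell min(21,35)=21. stock: 35 - 21 = 14. total_sold = 21
  Event 2 (restock 16): 14 + 16 = 30
  Event 3 (adjust -8): 30 + -8 = 22
  Event 4 (return 1): 22 + 1 = 23
  Event 5 (sale 9): sell min(9,23)=9. stock: 23 - 9 = 14. total_sold = 30
  Event 6 (restock 29): 14 + 29 = 43
  Event 7 (restock 11): 43 + 11 = 54
  Event 8 (restock 26): 54 + 26 = 80
Final: stock = 80, total_sold = 30

Checking against threshold 9:
  After event 1: stock=14 > 9
  After event 2: stock=30 > 9
  After event 3: stock=22 > 9
  After event 4: stock=23 > 9
  After event 5: stock=14 > 9
  After event 6: stock=43 > 9
  After event 7: stock=54 > 9
  After event 8: stock=80 > 9
Alert events: []. Count = 0

Answer: 0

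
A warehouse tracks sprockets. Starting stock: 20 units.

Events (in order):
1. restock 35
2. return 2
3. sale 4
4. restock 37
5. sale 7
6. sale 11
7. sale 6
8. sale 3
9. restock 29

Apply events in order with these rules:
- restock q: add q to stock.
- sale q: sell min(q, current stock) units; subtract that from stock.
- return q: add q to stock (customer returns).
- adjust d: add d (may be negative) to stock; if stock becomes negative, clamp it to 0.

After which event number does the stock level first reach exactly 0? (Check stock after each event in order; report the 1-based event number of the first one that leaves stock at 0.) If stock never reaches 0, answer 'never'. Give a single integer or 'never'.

Processing events:
Start: stock = 20
  Event 1 (restock 35): 20 + 35 = 55
  Event 2 (return 2): 55 + 2 = 57
  Event 3 (sale 4): sell min(4,57)=4. stock: 57 - 4 = 53. total_sold = 4
  Event 4 (restock 37): 53 + 37 = 90
  Event 5 (sale 7): sell min(7,90)=7. stock: 90 - 7 = 83. total_sold = 11
  Event 6 (sale 11): sell min(11,83)=11. stock: 83 - 11 = 72. total_sold = 22
  Event 7 (sale 6): sell min(6,72)=6. stock: 72 - 6 = 66. total_sold = 28
  Event 8 (sale 3): sell min(3,66)=3. stock: 66 - 3 = 63. total_sold = 31
  Event 9 (restock 29): 63 + 29 = 92
Final: stock = 92, total_sold = 31

Stock never reaches 0.

Answer: never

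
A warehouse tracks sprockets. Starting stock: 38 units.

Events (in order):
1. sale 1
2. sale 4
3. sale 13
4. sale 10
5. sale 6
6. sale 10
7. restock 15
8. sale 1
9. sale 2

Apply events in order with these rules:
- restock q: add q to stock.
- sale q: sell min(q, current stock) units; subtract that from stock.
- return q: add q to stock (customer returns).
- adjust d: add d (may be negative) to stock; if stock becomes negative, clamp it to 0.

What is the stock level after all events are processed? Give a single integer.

Answer: 12

Derivation:
Processing events:
Start: stock = 38
  Event 1 (sale 1): sell min(1,38)=1. stock: 38 - 1 = 37. total_sold = 1
  Event 2 (sale 4): sell min(4,37)=4. stock: 37 - 4 = 33. total_sold = 5
  Event 3 (sale 13): sell min(13,33)=13. stock: 33 - 13 = 20. total_sold = 18
  Event 4 (sale 10): sell min(10,20)=10. stock: 20 - 10 = 10. total_sold = 28
  Event 5 (sale 6): sell min(6,10)=6. stock: 10 - 6 = 4. total_sold = 34
  Event 6 (sale 10): sell min(10,4)=4. stock: 4 - 4 = 0. total_sold = 38
  Event 7 (restock 15): 0 + 15 = 15
  Event 8 (sale 1): sell min(1,15)=1. stock: 15 - 1 = 14. total_sold = 39
  Event 9 (sale 2): sell min(2,14)=2. stock: 14 - 2 = 12. total_sold = 41
Final: stock = 12, total_sold = 41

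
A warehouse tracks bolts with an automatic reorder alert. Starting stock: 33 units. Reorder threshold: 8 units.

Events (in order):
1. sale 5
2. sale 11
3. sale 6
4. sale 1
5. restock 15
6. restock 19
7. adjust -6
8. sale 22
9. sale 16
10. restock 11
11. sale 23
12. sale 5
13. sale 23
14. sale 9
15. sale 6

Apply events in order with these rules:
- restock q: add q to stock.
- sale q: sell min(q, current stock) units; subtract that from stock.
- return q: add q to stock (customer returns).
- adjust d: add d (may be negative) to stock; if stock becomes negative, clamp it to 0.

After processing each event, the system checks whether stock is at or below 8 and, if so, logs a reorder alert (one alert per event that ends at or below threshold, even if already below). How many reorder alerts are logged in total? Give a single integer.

Processing events:
Start: stock = 33
  Event 1 (sale 5): sell min(5,33)=5. stock: 33 - 5 = 28. total_sold = 5
  Event 2 (sale 11): sell min(11,28)=11. stock: 28 - 11 = 17. total_sold = 16
  Event 3 (sale 6): sell min(6,17)=6. stock: 17 - 6 = 11. total_sold = 22
  Event 4 (sale 1): sell min(1,11)=1. stock: 11 - 1 = 10. total_sold = 23
  Event 5 (restock 15): 10 + 15 = 25
  Event 6 (restock 19): 25 + 19 = 44
  Event 7 (adjust -6): 44 + -6 = 38
  Event 8 (sale 22): sell min(22,38)=22. stock: 38 - 22 = 16. total_sold = 45
  Event 9 (sale 16): sell min(16,16)=16. stock: 16 - 16 = 0. total_sold = 61
  Event 10 (restock 11): 0 + 11 = 11
  Event 11 (sale 23): sell min(23,11)=11. stock: 11 - 11 = 0. total_sold = 72
  Event 12 (sale 5): sell min(5,0)=0. stock: 0 - 0 = 0. total_sold = 72
  Event 13 (sale 23): sell min(23,0)=0. stock: 0 - 0 = 0. total_sold = 72
  Event 14 (sale 9): sell min(9,0)=0. stock: 0 - 0 = 0. total_sold = 72
  Event 15 (sale 6): sell min(6,0)=0. stock: 0 - 0 = 0. total_sold = 72
Final: stock = 0, total_sold = 72

Checking against threshold 8:
  After event 1: stock=28 > 8
  After event 2: stock=17 > 8
  After event 3: stock=11 > 8
  After event 4: stock=10 > 8
  After event 5: stock=25 > 8
  After event 6: stock=44 > 8
  After event 7: stock=38 > 8
  After event 8: stock=16 > 8
  After event 9: stock=0 <= 8 -> ALERT
  After event 10: stock=11 > 8
  After event 11: stock=0 <= 8 -> ALERT
  After event 12: stock=0 <= 8 -> ALERT
  After event 13: stock=0 <= 8 -> ALERT
  After event 14: stock=0 <= 8 -> ALERT
  After event 15: stock=0 <= 8 -> ALERT
Alert events: [9, 11, 12, 13, 14, 15]. Count = 6

Answer: 6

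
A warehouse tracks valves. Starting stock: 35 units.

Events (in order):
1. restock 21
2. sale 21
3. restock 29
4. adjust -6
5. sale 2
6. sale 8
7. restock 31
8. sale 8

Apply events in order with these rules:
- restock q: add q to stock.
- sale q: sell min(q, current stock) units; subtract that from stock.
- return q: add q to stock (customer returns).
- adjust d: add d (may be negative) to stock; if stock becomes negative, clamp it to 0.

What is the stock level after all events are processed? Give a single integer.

Processing events:
Start: stock = 35
  Event 1 (restock 21): 35 + 21 = 56
  Event 2 (sale 21): sell min(21,56)=21. stock: 56 - 21 = 35. total_sold = 21
  Event 3 (restock 29): 35 + 29 = 64
  Event 4 (adjust -6): 64 + -6 = 58
  Event 5 (sale 2): sell min(2,58)=2. stock: 58 - 2 = 56. total_sold = 23
  Event 6 (sale 8): sell min(8,56)=8. stock: 56 - 8 = 48. total_sold = 31
  Event 7 (restock 31): 48 + 31 = 79
  Event 8 (sale 8): sell min(8,79)=8. stock: 79 - 8 = 71. total_sold = 39
Final: stock = 71, total_sold = 39

Answer: 71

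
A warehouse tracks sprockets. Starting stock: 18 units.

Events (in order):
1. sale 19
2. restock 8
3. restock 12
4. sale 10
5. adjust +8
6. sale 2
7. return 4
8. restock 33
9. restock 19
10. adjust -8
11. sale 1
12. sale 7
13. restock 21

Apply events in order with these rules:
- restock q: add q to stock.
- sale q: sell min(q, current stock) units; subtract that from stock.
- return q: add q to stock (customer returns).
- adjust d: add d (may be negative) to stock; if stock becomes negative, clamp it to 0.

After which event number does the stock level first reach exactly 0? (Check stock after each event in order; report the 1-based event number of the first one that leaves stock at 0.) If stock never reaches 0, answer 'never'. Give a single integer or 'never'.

Answer: 1

Derivation:
Processing events:
Start: stock = 18
  Event 1 (sale 19): sell min(19,18)=18. stock: 18 - 18 = 0. total_sold = 18
  Event 2 (restock 8): 0 + 8 = 8
  Event 3 (restock 12): 8 + 12 = 20
  Event 4 (sale 10): sell min(10,20)=10. stock: 20 - 10 = 10. total_sold = 28
  Event 5 (adjust +8): 10 + 8 = 18
  Event 6 (sale 2): sell min(2,18)=2. stock: 18 - 2 = 16. total_sold = 30
  Event 7 (return 4): 16 + 4 = 20
  Event 8 (restock 33): 20 + 33 = 53
  Event 9 (restock 19): 53 + 19 = 72
  Event 10 (adjust -8): 72 + -8 = 64
  Event 11 (sale 1): sell min(1,64)=1. stock: 64 - 1 = 63. total_sold = 31
  Event 12 (sale 7): sell min(7,63)=7. stock: 63 - 7 = 56. total_sold = 38
  Event 13 (restock 21): 56 + 21 = 77
Final: stock = 77, total_sold = 38

First zero at event 1.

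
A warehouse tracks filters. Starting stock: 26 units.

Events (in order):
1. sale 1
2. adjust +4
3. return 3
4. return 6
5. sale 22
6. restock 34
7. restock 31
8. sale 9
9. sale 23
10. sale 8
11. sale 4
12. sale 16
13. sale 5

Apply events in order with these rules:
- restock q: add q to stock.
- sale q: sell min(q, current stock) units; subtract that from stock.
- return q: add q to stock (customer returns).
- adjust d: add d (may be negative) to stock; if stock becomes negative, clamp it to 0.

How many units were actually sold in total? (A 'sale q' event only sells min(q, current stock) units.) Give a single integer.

Processing events:
Start: stock = 26
  Event 1 (sale 1): sell min(1,26)=1. stock: 26 - 1 = 25. total_sold = 1
  Event 2 (adjust +4): 25 + 4 = 29
  Event 3 (return 3): 29 + 3 = 32
  Event 4 (return 6): 32 + 6 = 38
  Event 5 (sale 22): sell min(22,38)=22. stock: 38 - 22 = 16. total_sold = 23
  Event 6 (restock 34): 16 + 34 = 50
  Event 7 (restock 31): 50 + 31 = 81
  Event 8 (sale 9): sell min(9,81)=9. stock: 81 - 9 = 72. total_sold = 32
  Event 9 (sale 23): sell min(23,72)=23. stock: 72 - 23 = 49. total_sold = 55
  Event 10 (sale 8): sell min(8,49)=8. stock: 49 - 8 = 41. total_sold = 63
  Event 11 (sale 4): sell min(4,41)=4. stock: 41 - 4 = 37. total_sold = 67
  Event 12 (sale 16): sell min(16,37)=16. stock: 37 - 16 = 21. total_sold = 83
  Event 13 (sale 5): sell min(5,21)=5. stock: 21 - 5 = 16. total_sold = 88
Final: stock = 16, total_sold = 88

Answer: 88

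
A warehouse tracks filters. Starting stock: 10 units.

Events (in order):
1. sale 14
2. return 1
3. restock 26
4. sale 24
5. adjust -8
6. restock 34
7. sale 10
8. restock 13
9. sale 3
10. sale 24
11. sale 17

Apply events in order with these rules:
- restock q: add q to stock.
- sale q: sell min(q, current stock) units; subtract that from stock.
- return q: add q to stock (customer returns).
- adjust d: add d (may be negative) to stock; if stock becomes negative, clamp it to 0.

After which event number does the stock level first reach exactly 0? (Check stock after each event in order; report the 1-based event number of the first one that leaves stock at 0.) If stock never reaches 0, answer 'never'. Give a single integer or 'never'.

Processing events:
Start: stock = 10
  Event 1 (sale 14): sell min(14,10)=10. stock: 10 - 10 = 0. total_sold = 10
  Event 2 (return 1): 0 + 1 = 1
  Event 3 (restock 26): 1 + 26 = 27
  Event 4 (sale 24): sell min(24,27)=24. stock: 27 - 24 = 3. total_sold = 34
  Event 5 (adjust -8): 3 + -8 = 0 (clamped to 0)
  Event 6 (restock 34): 0 + 34 = 34
  Event 7 (sale 10): sell min(10,34)=10. stock: 34 - 10 = 24. total_sold = 44
  Event 8 (restock 13): 24 + 13 = 37
  Event 9 (sale 3): sell min(3,37)=3. stock: 37 - 3 = 34. total_sold = 47
  Event 10 (sale 24): sell min(24,34)=24. stock: 34 - 24 = 10. total_sold = 71
  Event 11 (sale 17): sell min(17,10)=10. stock: 10 - 10 = 0. total_sold = 81
Final: stock = 0, total_sold = 81

First zero at event 1.

Answer: 1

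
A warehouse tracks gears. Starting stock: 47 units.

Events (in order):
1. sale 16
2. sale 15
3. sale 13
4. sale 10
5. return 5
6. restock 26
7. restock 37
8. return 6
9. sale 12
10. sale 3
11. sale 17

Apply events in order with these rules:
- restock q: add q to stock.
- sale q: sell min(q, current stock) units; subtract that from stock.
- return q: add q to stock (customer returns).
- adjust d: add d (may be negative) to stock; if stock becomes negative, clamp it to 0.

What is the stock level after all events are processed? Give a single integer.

Answer: 42

Derivation:
Processing events:
Start: stock = 47
  Event 1 (sale 16): sell min(16,47)=16. stock: 47 - 16 = 31. total_sold = 16
  Event 2 (sale 15): sell min(15,31)=15. stock: 31 - 15 = 16. total_sold = 31
  Event 3 (sale 13): sell min(13,16)=13. stock: 16 - 13 = 3. total_sold = 44
  Event 4 (sale 10): sell min(10,3)=3. stock: 3 - 3 = 0. total_sold = 47
  Event 5 (return 5): 0 + 5 = 5
  Event 6 (restock 26): 5 + 26 = 31
  Event 7 (restock 37): 31 + 37 = 68
  Event 8 (return 6): 68 + 6 = 74
  Event 9 (sale 12): sell min(12,74)=12. stock: 74 - 12 = 62. total_sold = 59
  Event 10 (sale 3): sell min(3,62)=3. stock: 62 - 3 = 59. total_sold = 62
  Event 11 (sale 17): sell min(17,59)=17. stock: 59 - 17 = 42. total_sold = 79
Final: stock = 42, total_sold = 79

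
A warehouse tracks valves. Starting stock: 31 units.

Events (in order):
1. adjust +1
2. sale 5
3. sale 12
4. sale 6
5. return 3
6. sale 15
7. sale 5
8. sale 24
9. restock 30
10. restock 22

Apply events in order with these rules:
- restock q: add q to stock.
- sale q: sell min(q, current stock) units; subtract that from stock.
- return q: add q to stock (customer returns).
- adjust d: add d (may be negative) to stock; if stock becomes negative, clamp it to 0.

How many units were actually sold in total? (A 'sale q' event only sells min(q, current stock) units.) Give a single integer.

Processing events:
Start: stock = 31
  Event 1 (adjust +1): 31 + 1 = 32
  Event 2 (sale 5): sell min(5,32)=5. stock: 32 - 5 = 27. total_sold = 5
  Event 3 (sale 12): sell min(12,27)=12. stock: 27 - 12 = 15. total_sold = 17
  Event 4 (sale 6): sell min(6,15)=6. stock: 15 - 6 = 9. total_sold = 23
  Event 5 (return 3): 9 + 3 = 12
  Event 6 (sale 15): sell min(15,12)=12. stock: 12 - 12 = 0. total_sold = 35
  Event 7 (sale 5): sell min(5,0)=0. stock: 0 - 0 = 0. total_sold = 35
  Event 8 (sale 24): sell min(24,0)=0. stock: 0 - 0 = 0. total_sold = 35
  Event 9 (restock 30): 0 + 30 = 30
  Event 10 (restock 22): 30 + 22 = 52
Final: stock = 52, total_sold = 35

Answer: 35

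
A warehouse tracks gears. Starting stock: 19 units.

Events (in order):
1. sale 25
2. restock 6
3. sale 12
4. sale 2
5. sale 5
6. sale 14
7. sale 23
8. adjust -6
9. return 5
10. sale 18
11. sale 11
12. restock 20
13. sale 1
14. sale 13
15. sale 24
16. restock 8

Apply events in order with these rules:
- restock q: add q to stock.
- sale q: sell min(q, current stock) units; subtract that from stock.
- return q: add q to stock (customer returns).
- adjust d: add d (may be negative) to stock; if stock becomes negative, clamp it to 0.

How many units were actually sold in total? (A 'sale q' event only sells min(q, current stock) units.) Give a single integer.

Answer: 50

Derivation:
Processing events:
Start: stock = 19
  Event 1 (sale 25): sell min(25,19)=19. stock: 19 - 19 = 0. total_sold = 19
  Event 2 (restock 6): 0 + 6 = 6
  Event 3 (sale 12): sell min(12,6)=6. stock: 6 - 6 = 0. total_sold = 25
  Event 4 (sale 2): sell min(2,0)=0. stock: 0 - 0 = 0. total_sold = 25
  Event 5 (sale 5): sell min(5,0)=0. stock: 0 - 0 = 0. total_sold = 25
  Event 6 (sale 14): sell min(14,0)=0. stock: 0 - 0 = 0. total_sold = 25
  Event 7 (sale 23): sell min(23,0)=0. stock: 0 - 0 = 0. total_sold = 25
  Event 8 (adjust -6): 0 + -6 = 0 (clamped to 0)
  Event 9 (return 5): 0 + 5 = 5
  Event 10 (sale 18): sell min(18,5)=5. stock: 5 - 5 = 0. total_sold = 30
  Event 11 (sale 11): sell min(11,0)=0. stock: 0 - 0 = 0. total_sold = 30
  Event 12 (restock 20): 0 + 20 = 20
  Event 13 (sale 1): sell min(1,20)=1. stock: 20 - 1 = 19. total_sold = 31
  Event 14 (sale 13): sell min(13,19)=13. stock: 19 - 13 = 6. total_sold = 44
  Event 15 (sale 24): sell min(24,6)=6. stock: 6 - 6 = 0. total_sold = 50
  Event 16 (restock 8): 0 + 8 = 8
Final: stock = 8, total_sold = 50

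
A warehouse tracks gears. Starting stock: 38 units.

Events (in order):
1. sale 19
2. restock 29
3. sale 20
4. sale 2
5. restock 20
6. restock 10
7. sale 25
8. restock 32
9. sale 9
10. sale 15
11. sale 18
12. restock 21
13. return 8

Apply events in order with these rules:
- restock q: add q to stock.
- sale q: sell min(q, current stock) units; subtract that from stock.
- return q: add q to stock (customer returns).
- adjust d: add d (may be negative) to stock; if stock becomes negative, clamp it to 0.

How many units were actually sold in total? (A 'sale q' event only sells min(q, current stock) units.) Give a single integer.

Answer: 108

Derivation:
Processing events:
Start: stock = 38
  Event 1 (sale 19): sell min(19,38)=19. stock: 38 - 19 = 19. total_sold = 19
  Event 2 (restock 29): 19 + 29 = 48
  Event 3 (sale 20): sell min(20,48)=20. stock: 48 - 20 = 28. total_sold = 39
  Event 4 (sale 2): sell min(2,28)=2. stock: 28 - 2 = 26. total_sold = 41
  Event 5 (restock 20): 26 + 20 = 46
  Event 6 (restock 10): 46 + 10 = 56
  Event 7 (sale 25): sell min(25,56)=25. stock: 56 - 25 = 31. total_sold = 66
  Event 8 (restock 32): 31 + 32 = 63
  Event 9 (sale 9): sell min(9,63)=9. stock: 63 - 9 = 54. total_sold = 75
  Event 10 (sale 15): sell min(15,54)=15. stock: 54 - 15 = 39. total_sold = 90
  Event 11 (sale 18): sell min(18,39)=18. stock: 39 - 18 = 21. total_sold = 108
  Event 12 (restock 21): 21 + 21 = 42
  Event 13 (return 8): 42 + 8 = 50
Final: stock = 50, total_sold = 108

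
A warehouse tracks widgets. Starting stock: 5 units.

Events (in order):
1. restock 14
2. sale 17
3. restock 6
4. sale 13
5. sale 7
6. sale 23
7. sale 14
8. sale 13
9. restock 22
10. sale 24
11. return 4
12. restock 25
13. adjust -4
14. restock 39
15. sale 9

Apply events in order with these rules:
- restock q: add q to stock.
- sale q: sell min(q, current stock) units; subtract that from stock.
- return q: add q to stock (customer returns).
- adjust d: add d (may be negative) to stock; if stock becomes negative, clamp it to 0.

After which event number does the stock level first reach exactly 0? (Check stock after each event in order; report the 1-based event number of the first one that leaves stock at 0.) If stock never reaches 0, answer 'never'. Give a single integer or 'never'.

Processing events:
Start: stock = 5
  Event 1 (restock 14): 5 + 14 = 19
  Event 2 (sale 17): sell min(17,19)=17. stock: 19 - 17 = 2. total_sold = 17
  Event 3 (restock 6): 2 + 6 = 8
  Event 4 (sale 13): sell min(13,8)=8. stock: 8 - 8 = 0. total_sold = 25
  Event 5 (sale 7): sell min(7,0)=0. stock: 0 - 0 = 0. total_sold = 25
  Event 6 (sale 23): sell min(23,0)=0. stock: 0 - 0 = 0. total_sold = 25
  Event 7 (sale 14): sell min(14,0)=0. stock: 0 - 0 = 0. total_sold = 25
  Event 8 (sale 13): sell min(13,0)=0. stock: 0 - 0 = 0. total_sold = 25
  Event 9 (restock 22): 0 + 22 = 22
  Event 10 (sale 24): sell min(24,22)=22. stock: 22 - 22 = 0. total_sold = 47
  Event 11 (return 4): 0 + 4 = 4
  Event 12 (restock 25): 4 + 25 = 29
  Event 13 (adjust -4): 29 + -4 = 25
  Event 14 (restock 39): 25 + 39 = 64
  Event 15 (sale 9): sell min(9,64)=9. stock: 64 - 9 = 55. total_sold = 56
Final: stock = 55, total_sold = 56

First zero at event 4.

Answer: 4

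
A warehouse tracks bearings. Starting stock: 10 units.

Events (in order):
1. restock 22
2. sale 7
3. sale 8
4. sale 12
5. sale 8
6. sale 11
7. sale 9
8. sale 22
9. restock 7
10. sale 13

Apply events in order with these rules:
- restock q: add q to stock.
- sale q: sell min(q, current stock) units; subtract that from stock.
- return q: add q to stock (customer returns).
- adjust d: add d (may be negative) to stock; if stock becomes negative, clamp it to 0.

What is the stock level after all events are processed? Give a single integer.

Answer: 0

Derivation:
Processing events:
Start: stock = 10
  Event 1 (restock 22): 10 + 22 = 32
  Event 2 (sale 7): sell min(7,32)=7. stock: 32 - 7 = 25. total_sold = 7
  Event 3 (sale 8): sell min(8,25)=8. stock: 25 - 8 = 17. total_sold = 15
  Event 4 (sale 12): sell min(12,17)=12. stock: 17 - 12 = 5. total_sold = 27
  Event 5 (sale 8): sell min(8,5)=5. stock: 5 - 5 = 0. total_sold = 32
  Event 6 (sale 11): sell min(11,0)=0. stock: 0 - 0 = 0. total_sold = 32
  Event 7 (sale 9): sell min(9,0)=0. stock: 0 - 0 = 0. total_sold = 32
  Event 8 (sale 22): sell min(22,0)=0. stock: 0 - 0 = 0. total_sold = 32
  Event 9 (restock 7): 0 + 7 = 7
  Event 10 (sale 13): sell min(13,7)=7. stock: 7 - 7 = 0. total_sold = 39
Final: stock = 0, total_sold = 39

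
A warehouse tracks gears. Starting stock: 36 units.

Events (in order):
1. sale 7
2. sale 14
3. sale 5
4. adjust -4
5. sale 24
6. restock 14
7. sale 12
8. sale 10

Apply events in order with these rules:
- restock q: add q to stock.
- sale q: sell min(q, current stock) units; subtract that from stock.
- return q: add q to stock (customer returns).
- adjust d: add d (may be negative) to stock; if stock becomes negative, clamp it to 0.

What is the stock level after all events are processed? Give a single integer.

Answer: 0

Derivation:
Processing events:
Start: stock = 36
  Event 1 (sale 7): sell min(7,36)=7. stock: 36 - 7 = 29. total_sold = 7
  Event 2 (sale 14): sell min(14,29)=14. stock: 29 - 14 = 15. total_sold = 21
  Event 3 (sale 5): sell min(5,15)=5. stock: 15 - 5 = 10. total_sold = 26
  Event 4 (adjust -4): 10 + -4 = 6
  Event 5 (sale 24): sell min(24,6)=6. stock: 6 - 6 = 0. total_sold = 32
  Event 6 (restock 14): 0 + 14 = 14
  Event 7 (sale 12): sell min(12,14)=12. stock: 14 - 12 = 2. total_sold = 44
  Event 8 (sale 10): sell min(10,2)=2. stock: 2 - 2 = 0. total_sold = 46
Final: stock = 0, total_sold = 46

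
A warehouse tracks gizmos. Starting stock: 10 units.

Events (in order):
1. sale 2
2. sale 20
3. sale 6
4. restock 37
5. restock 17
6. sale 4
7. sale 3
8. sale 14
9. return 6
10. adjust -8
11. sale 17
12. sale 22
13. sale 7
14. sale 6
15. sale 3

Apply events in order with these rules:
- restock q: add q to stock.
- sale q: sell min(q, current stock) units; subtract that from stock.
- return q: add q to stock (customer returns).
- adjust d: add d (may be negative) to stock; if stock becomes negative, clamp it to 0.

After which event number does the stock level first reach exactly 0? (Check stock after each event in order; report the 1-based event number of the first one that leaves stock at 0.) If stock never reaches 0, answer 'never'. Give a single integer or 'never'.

Processing events:
Start: stock = 10
  Event 1 (sale 2): sell min(2,10)=2. stock: 10 - 2 = 8. total_sold = 2
  Event 2 (sale 20): sell min(20,8)=8. stock: 8 - 8 = 0. total_sold = 10
  Event 3 (sale 6): sell min(6,0)=0. stock: 0 - 0 = 0. total_sold = 10
  Event 4 (restock 37): 0 + 37 = 37
  Event 5 (restock 17): 37 + 17 = 54
  Event 6 (sale 4): sell min(4,54)=4. stock: 54 - 4 = 50. total_sold = 14
  Event 7 (sale 3): sell min(3,50)=3. stock: 50 - 3 = 47. total_sold = 17
  Event 8 (sale 14): sell min(14,47)=14. stock: 47 - 14 = 33. total_sold = 31
  Event 9 (return 6): 33 + 6 = 39
  Event 10 (adjust -8): 39 + -8 = 31
  Event 11 (sale 17): sell min(17,31)=17. stock: 31 - 17 = 14. total_sold = 48
  Event 12 (sale 22): sell min(22,14)=14. stock: 14 - 14 = 0. total_sold = 62
  Event 13 (sale 7): sell min(7,0)=0. stock: 0 - 0 = 0. total_sold = 62
  Event 14 (sale 6): sell min(6,0)=0. stock: 0 - 0 = 0. total_sold = 62
  Event 15 (sale 3): sell min(3,0)=0. stock: 0 - 0 = 0. total_sold = 62
Final: stock = 0, total_sold = 62

First zero at event 2.

Answer: 2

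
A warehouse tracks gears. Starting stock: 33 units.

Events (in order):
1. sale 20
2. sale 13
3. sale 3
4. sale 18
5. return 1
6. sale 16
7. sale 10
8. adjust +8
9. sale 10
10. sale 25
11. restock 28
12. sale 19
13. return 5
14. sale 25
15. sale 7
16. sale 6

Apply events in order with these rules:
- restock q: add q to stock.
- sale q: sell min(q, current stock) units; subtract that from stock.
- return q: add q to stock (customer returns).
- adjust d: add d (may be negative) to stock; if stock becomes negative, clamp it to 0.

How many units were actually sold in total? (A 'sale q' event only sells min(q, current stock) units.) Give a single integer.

Answer: 75

Derivation:
Processing events:
Start: stock = 33
  Event 1 (sale 20): sell min(20,33)=20. stock: 33 - 20 = 13. total_sold = 20
  Event 2 (sale 13): sell min(13,13)=13. stock: 13 - 13 = 0. total_sold = 33
  Event 3 (sale 3): sell min(3,0)=0. stock: 0 - 0 = 0. total_sold = 33
  Event 4 (sale 18): sell min(18,0)=0. stock: 0 - 0 = 0. total_sold = 33
  Event 5 (return 1): 0 + 1 = 1
  Event 6 (sale 16): sell min(16,1)=1. stock: 1 - 1 = 0. total_sold = 34
  Event 7 (sale 10): sell min(10,0)=0. stock: 0 - 0 = 0. total_sold = 34
  Event 8 (adjust +8): 0 + 8 = 8
  Event 9 (sale 10): sell min(10,8)=8. stock: 8 - 8 = 0. total_sold = 42
  Event 10 (sale 25): sell min(25,0)=0. stock: 0 - 0 = 0. total_sold = 42
  Event 11 (restock 28): 0 + 28 = 28
  Event 12 (sale 19): sell min(19,28)=19. stock: 28 - 19 = 9. total_sold = 61
  Event 13 (return 5): 9 + 5 = 14
  Event 14 (sale 25): sell min(25,14)=14. stock: 14 - 14 = 0. total_sold = 75
  Event 15 (sale 7): sell min(7,0)=0. stock: 0 - 0 = 0. total_sold = 75
  Event 16 (sale 6): sell min(6,0)=0. stock: 0 - 0 = 0. total_sold = 75
Final: stock = 0, total_sold = 75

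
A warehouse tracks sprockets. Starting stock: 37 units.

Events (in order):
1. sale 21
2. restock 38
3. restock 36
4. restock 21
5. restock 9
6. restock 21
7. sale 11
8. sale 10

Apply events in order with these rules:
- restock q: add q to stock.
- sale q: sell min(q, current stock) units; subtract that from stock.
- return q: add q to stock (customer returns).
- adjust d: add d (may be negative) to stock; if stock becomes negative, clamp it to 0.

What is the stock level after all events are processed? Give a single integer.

Processing events:
Start: stock = 37
  Event 1 (sale 21): sell min(21,37)=21. stock: 37 - 21 = 16. total_sold = 21
  Event 2 (restock 38): 16 + 38 = 54
  Event 3 (restock 36): 54 + 36 = 90
  Event 4 (restock 21): 90 + 21 = 111
  Event 5 (restock 9): 111 + 9 = 120
  Event 6 (restock 21): 120 + 21 = 141
  Event 7 (sale 11): sell min(11,141)=11. stock: 141 - 11 = 130. total_sold = 32
  Event 8 (sale 10): sell min(10,130)=10. stock: 130 - 10 = 120. total_sold = 42
Final: stock = 120, total_sold = 42

Answer: 120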